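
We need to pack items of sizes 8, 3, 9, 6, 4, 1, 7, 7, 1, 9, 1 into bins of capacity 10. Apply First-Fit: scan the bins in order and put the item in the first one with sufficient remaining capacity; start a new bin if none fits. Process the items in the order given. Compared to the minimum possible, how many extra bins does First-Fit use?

1

First-Fit: [8,1,1] [3,6,1] [9] [4] [7] [7] [9] → 7 bins.
Total size 56; any packing needs at least ⌈56/10⌉ = 6 bins.
An optimal packing achieves that bound: [9,1] [9,1] [8,1] [7,3] [7] [6,4] → 6 bins.
Excess: 7 − 6 = 1.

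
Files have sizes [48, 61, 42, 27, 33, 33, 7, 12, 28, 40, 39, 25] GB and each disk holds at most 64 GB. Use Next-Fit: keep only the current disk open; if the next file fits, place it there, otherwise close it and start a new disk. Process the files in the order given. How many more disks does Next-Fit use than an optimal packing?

Next-Fit: [48] [61] [42] [27,33] [33,7,12] [28] [40] [39,25] → 8 disks.
Total size 395 GB; any packing needs at least ⌈395/64⌉ = 7 disks.
An optimal packing achieves that bound: [61] [48,12] [42,7] [40] [39,25] [33,28] [33,27] → 7 disks.
Excess: 8 − 7 = 1.

1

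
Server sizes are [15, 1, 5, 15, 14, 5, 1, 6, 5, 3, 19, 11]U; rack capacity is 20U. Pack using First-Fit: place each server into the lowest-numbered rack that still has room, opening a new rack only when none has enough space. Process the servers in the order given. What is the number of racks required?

6

Put 15U in rack 1; 5U remain.
Put 1U in rack 1; 4U remain.
Put 5U in rack 2; 15U remain.
Put 15U in rack 2; 0U remain.
Put 14U in rack 3; 6U remain.
Put 5U in rack 3; 1U remain.
Put 1U in rack 1; 3U remain.
Put 6U in rack 4; 14U remain.
Put 5U in rack 4; 9U remain.
Put 3U in rack 1; 0U remain.
Put 19U in rack 5; 1U remain.
Put 11U in rack 6; 9U remain.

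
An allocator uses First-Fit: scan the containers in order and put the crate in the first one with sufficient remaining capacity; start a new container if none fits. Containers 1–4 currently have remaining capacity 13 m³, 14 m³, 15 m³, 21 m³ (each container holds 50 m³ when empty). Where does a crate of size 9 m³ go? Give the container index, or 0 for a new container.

Containers with room: container 1 (13 m³), container 2 (14 m³), container 3 (15 m³), container 4 (21 m³).
The first with room is container 1.

1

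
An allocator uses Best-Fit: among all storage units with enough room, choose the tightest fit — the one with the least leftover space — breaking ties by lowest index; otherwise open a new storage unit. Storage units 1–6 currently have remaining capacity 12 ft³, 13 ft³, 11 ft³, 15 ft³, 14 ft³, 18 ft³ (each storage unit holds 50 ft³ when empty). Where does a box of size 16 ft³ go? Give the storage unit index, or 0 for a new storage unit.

6

Storage units with room: storage unit 6 (18 ft³).
Tightest fit is storage unit 6 with 18 ft³ free.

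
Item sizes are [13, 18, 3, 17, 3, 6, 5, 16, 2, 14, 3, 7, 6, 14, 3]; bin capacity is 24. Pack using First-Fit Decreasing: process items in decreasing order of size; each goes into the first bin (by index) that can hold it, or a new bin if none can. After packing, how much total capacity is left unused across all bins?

14

Sorted descending: 18, 17, 16, 14, 14, 13, 7, 6, 6, 5, 3, 3, 3, 3, 2.
18 → bin 1 (remaining 6)
17 → bin 2 (remaining 7)
16 → bin 3 (remaining 8)
14 → bin 4 (remaining 10)
14 → bin 5 (remaining 10)
13 → bin 6 (remaining 11)
7 → bin 2 (remaining 0)
6 → bin 1 (remaining 0)
6 → bin 3 (remaining 2)
5 → bin 4 (remaining 5)
3 → bin 4 (remaining 2)
3 → bin 5 (remaining 7)
3 → bin 5 (remaining 4)
3 → bin 5 (remaining 1)
2 → bin 3 (remaining 0)
6 bins × 24 = 144; used 130; unused 14.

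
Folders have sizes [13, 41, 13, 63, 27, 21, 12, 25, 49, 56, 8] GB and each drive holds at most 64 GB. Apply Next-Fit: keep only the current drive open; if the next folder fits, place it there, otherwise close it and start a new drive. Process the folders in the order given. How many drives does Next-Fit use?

7

drive 1: place 13 GB, 51 GB left
drive 1: place 41 GB, 10 GB left
drive 2: place 13 GB, 51 GB left
drive 3: place 63 GB, 1 GB left
drive 4: place 27 GB, 37 GB left
drive 4: place 21 GB, 16 GB left
drive 4: place 12 GB, 4 GB left
drive 5: place 25 GB, 39 GB left
drive 6: place 49 GB, 15 GB left
drive 7: place 56 GB, 8 GB left
drive 7: place 8 GB, 0 GB left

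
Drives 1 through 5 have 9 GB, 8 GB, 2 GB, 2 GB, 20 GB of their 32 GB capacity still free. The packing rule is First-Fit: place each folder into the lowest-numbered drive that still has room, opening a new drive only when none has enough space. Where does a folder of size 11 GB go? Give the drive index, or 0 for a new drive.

Drives with room: drive 5 (20 GB).
The first with room is drive 5.

5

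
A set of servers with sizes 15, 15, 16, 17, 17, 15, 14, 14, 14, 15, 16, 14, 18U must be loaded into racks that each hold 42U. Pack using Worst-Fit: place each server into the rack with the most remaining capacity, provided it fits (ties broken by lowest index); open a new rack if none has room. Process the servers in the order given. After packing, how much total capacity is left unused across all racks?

rack 1: place 15U, 27U left
rack 1: place 15U, 12U left
rack 2: place 16U, 26U left
rack 2: place 17U, 9U left
rack 3: place 17U, 25U left
rack 3: place 15U, 10U left
rack 4: place 14U, 28U left
rack 4: place 14U, 14U left
rack 4: place 14U, 0U left
rack 5: place 15U, 27U left
rack 5: place 16U, 11U left
rack 6: place 14U, 28U left
rack 6: place 18U, 10U left
6 racks × 42U = 252U; used 200U; unused 52U.

52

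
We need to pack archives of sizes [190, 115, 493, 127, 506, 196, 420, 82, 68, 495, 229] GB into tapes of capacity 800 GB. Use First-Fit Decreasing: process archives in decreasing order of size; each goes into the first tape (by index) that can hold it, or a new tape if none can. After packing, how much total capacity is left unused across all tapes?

Sorted descending: 506, 495, 493, 420, 229, 196, 190, 127, 115, 82, 68.
506 GB → tape 1 (remaining 294 GB)
495 GB → tape 2 (remaining 305 GB)
493 GB → tape 3 (remaining 307 GB)
420 GB → tape 4 (remaining 380 GB)
229 GB → tape 1 (remaining 65 GB)
196 GB → tape 2 (remaining 109 GB)
190 GB → tape 3 (remaining 117 GB)
127 GB → tape 4 (remaining 253 GB)
115 GB → tape 3 (remaining 2 GB)
82 GB → tape 2 (remaining 27 GB)
68 GB → tape 4 (remaining 185 GB)
4 tapes × 800 GB = 3200 GB; used 2921 GB; unused 279 GB.

279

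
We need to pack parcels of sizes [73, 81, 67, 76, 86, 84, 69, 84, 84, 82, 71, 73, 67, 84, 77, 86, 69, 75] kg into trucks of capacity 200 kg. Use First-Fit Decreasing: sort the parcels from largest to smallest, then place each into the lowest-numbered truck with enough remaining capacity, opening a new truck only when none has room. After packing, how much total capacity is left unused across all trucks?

412

Sorted descending: 86, 86, 84, 84, 84, 84, 82, 81, 77, 76, 75, 73, 73, 71, 69, 69, 67, 67.
truck 1: place 86 kg, 114 kg left
truck 1: place 86 kg, 28 kg left
truck 2: place 84 kg, 116 kg left
truck 2: place 84 kg, 32 kg left
truck 3: place 84 kg, 116 kg left
truck 3: place 84 kg, 32 kg left
truck 4: place 82 kg, 118 kg left
truck 4: place 81 kg, 37 kg left
truck 5: place 77 kg, 123 kg left
truck 5: place 76 kg, 47 kg left
truck 6: place 75 kg, 125 kg left
truck 6: place 73 kg, 52 kg left
truck 7: place 73 kg, 127 kg left
truck 7: place 71 kg, 56 kg left
truck 8: place 69 kg, 131 kg left
truck 8: place 69 kg, 62 kg left
truck 9: place 67 kg, 133 kg left
truck 9: place 67 kg, 66 kg left
9 trucks × 200 kg = 1800 kg; used 1388 kg; unused 412 kg.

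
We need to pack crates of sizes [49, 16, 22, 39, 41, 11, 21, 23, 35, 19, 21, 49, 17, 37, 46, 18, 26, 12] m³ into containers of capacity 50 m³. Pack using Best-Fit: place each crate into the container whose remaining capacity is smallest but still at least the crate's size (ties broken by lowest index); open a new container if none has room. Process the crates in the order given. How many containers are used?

container 1: place 49 m³, 1 m³ left
container 2: place 16 m³, 34 m³ left
container 2: place 22 m³, 12 m³ left
container 3: place 39 m³, 11 m³ left
container 4: place 41 m³, 9 m³ left
container 3: place 11 m³, 0 m³ left
container 5: place 21 m³, 29 m³ left
container 5: place 23 m³, 6 m³ left
container 6: place 35 m³, 15 m³ left
container 7: place 19 m³, 31 m³ left
container 7: place 21 m³, 10 m³ left
container 8: place 49 m³, 1 m³ left
container 9: place 17 m³, 33 m³ left
container 10: place 37 m³, 13 m³ left
container 11: place 46 m³, 4 m³ left
container 9: place 18 m³, 15 m³ left
container 12: place 26 m³, 24 m³ left
container 2: place 12 m³, 0 m³ left

12 containers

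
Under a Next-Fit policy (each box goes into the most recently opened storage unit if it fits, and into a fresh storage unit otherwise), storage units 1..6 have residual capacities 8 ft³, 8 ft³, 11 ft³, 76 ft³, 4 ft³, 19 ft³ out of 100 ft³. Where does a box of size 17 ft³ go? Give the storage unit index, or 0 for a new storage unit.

Next-Fit only looks at storage unit 6, which has 19 ft³ free.
17 ft³ fits there.

6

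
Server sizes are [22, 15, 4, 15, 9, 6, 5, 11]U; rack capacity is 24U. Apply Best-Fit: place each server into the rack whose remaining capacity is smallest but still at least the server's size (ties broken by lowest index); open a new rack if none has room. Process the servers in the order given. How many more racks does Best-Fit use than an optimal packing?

0

Best-Fit: [22] [15,4,5] [15,9] [6,11] → 4 racks.
Total size 87U; any packing needs at least ⌈87/24⌉ = 4 racks.
So 4 is already optimal.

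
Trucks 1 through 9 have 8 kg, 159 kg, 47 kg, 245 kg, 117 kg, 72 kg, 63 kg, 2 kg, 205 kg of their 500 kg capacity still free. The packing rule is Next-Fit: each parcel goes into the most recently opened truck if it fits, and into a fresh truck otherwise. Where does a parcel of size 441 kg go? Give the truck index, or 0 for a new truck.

Next-Fit only looks at truck 9, which has 205 kg free.
441 kg does not fit, so a new truck is opened.

0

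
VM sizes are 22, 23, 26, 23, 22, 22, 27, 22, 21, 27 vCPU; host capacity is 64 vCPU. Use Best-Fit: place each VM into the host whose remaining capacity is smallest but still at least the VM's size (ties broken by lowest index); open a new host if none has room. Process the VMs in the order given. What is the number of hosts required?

5

Put 22 vCPU in host 1; 42 vCPU remain.
Put 23 vCPU in host 1; 19 vCPU remain.
Put 26 vCPU in host 2; 38 vCPU remain.
Put 23 vCPU in host 2; 15 vCPU remain.
Put 22 vCPU in host 3; 42 vCPU remain.
Put 22 vCPU in host 3; 20 vCPU remain.
Put 27 vCPU in host 4; 37 vCPU remain.
Put 22 vCPU in host 4; 15 vCPU remain.
Put 21 vCPU in host 5; 43 vCPU remain.
Put 27 vCPU in host 5; 16 vCPU remain.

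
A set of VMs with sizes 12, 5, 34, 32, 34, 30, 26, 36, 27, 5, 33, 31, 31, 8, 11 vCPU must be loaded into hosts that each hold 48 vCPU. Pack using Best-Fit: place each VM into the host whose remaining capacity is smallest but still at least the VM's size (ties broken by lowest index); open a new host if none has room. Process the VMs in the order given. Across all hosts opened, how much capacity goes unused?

Put 12 vCPU in host 1; 36 vCPU remain.
Put 5 vCPU in host 1; 31 vCPU remain.
Put 34 vCPU in host 2; 14 vCPU remain.
Put 32 vCPU in host 3; 16 vCPU remain.
Put 34 vCPU in host 4; 14 vCPU remain.
Put 30 vCPU in host 1; 1 vCPU remain.
Put 26 vCPU in host 5; 22 vCPU remain.
Put 36 vCPU in host 6; 12 vCPU remain.
Put 27 vCPU in host 7; 21 vCPU remain.
Put 5 vCPU in host 6; 7 vCPU remain.
Put 33 vCPU in host 8; 15 vCPU remain.
Put 31 vCPU in host 9; 17 vCPU remain.
Put 31 vCPU in host 10; 17 vCPU remain.
Put 8 vCPU in host 2; 6 vCPU remain.
Put 11 vCPU in host 4; 3 vCPU remain.
10 hosts × 48 vCPU = 480 vCPU; used 355 vCPU; unused 125 vCPU.

125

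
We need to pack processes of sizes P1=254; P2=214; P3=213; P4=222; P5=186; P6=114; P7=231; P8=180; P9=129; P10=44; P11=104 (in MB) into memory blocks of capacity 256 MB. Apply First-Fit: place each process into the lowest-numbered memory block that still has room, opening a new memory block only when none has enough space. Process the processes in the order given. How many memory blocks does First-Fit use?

Put P1 (254 MB) in memory block 1; 2 MB remain.
Put P2 (214 MB) in memory block 2; 42 MB remain.
Put P3 (213 MB) in memory block 3; 43 MB remain.
Put P4 (222 MB) in memory block 4; 34 MB remain.
Put P5 (186 MB) in memory block 5; 70 MB remain.
Put P6 (114 MB) in memory block 6; 142 MB remain.
Put P7 (231 MB) in memory block 7; 25 MB remain.
Put P8 (180 MB) in memory block 8; 76 MB remain.
Put P9 (129 MB) in memory block 6; 13 MB remain.
Put P10 (44 MB) in memory block 5; 26 MB remain.
Put P11 (104 MB) in memory block 9; 152 MB remain.

9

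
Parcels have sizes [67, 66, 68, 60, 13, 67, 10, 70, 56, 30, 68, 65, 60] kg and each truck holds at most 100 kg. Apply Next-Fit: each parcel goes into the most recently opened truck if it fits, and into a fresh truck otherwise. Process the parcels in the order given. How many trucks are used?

Put 67 kg in truck 1; 33 kg remain.
Put 66 kg in truck 2; 34 kg remain.
Put 68 kg in truck 3; 32 kg remain.
Put 60 kg in truck 4; 40 kg remain.
Put 13 kg in truck 4; 27 kg remain.
Put 67 kg in truck 5; 33 kg remain.
Put 10 kg in truck 5; 23 kg remain.
Put 70 kg in truck 6; 30 kg remain.
Put 56 kg in truck 7; 44 kg remain.
Put 30 kg in truck 7; 14 kg remain.
Put 68 kg in truck 8; 32 kg remain.
Put 65 kg in truck 9; 35 kg remain.
Put 60 kg in truck 10; 40 kg remain.

10 trucks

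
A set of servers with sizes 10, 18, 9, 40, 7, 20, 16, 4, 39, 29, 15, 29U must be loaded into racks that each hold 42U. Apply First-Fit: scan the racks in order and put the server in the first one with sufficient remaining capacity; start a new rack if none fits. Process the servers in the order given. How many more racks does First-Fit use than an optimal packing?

1

First-Fit: [10,18,9,4] [40] [7,20,15] [16] [39] [29] [29] → 7 racks.
Total size 236U; any packing needs at least ⌈236/42⌉ = 6 racks.
An optimal packing achieves that bound: [40] [39] [29,10] [29,9,4] [20,18] [16,15,7] → 6 racks.
Excess: 7 − 6 = 1.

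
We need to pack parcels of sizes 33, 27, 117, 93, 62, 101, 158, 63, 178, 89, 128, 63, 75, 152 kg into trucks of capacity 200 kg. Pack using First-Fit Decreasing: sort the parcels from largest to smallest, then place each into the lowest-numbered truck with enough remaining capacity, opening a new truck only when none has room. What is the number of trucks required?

Sorted descending: 178, 158, 152, 128, 117, 101, 93, 89, 75, 63, 63, 62, 33, 27.
truck 1: place 178 kg, 22 kg left
truck 2: place 158 kg, 42 kg left
truck 3: place 152 kg, 48 kg left
truck 4: place 128 kg, 72 kg left
truck 5: place 117 kg, 83 kg left
truck 6: place 101 kg, 99 kg left
truck 6: place 93 kg, 6 kg left
truck 7: place 89 kg, 111 kg left
truck 5: place 75 kg, 8 kg left
truck 4: place 63 kg, 9 kg left
truck 7: place 63 kg, 48 kg left
truck 8: place 62 kg, 138 kg left
truck 2: place 33 kg, 9 kg left
truck 3: place 27 kg, 21 kg left

8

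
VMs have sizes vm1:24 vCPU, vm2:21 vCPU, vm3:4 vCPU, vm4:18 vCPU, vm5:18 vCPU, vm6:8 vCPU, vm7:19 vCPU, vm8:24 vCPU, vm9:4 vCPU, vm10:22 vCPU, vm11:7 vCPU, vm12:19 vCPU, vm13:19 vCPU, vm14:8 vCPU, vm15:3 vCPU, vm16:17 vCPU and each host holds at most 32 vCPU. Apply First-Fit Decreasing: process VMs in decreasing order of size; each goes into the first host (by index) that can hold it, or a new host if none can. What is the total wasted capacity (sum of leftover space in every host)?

85

Sorted descending: 24, 24, 22, 21, 19, 19, 19, 18, 18, 17, 8, 8, 7, 4, 4, 3.
Put 24 vCPU in host 1; 8 vCPU remain.
Put 24 vCPU in host 2; 8 vCPU remain.
Put 22 vCPU in host 3; 10 vCPU remain.
Put 21 vCPU in host 4; 11 vCPU remain.
Put 19 vCPU in host 5; 13 vCPU remain.
Put 19 vCPU in host 6; 13 vCPU remain.
Put 19 vCPU in host 7; 13 vCPU remain.
Put 18 vCPU in host 8; 14 vCPU remain.
Put 18 vCPU in host 9; 14 vCPU remain.
Put 17 vCPU in host 10; 15 vCPU remain.
Put 8 vCPU in host 1; 0 vCPU remain.
Put 8 vCPU in host 2; 0 vCPU remain.
Put 7 vCPU in host 3; 3 vCPU remain.
Put 4 vCPU in host 4; 7 vCPU remain.
Put 4 vCPU in host 4; 3 vCPU remain.
Put 3 vCPU in host 3; 0 vCPU remain.
10 hosts × 32 vCPU = 320 vCPU; used 235 vCPU; unused 85 vCPU.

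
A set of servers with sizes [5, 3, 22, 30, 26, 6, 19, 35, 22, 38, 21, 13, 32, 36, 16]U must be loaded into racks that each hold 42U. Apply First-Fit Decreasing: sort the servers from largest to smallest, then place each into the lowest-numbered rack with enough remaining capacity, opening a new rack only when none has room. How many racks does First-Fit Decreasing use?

Sorted descending: 38, 36, 35, 32, 30, 26, 22, 22, 21, 19, 16, 13, 6, 5, 3.
Put 38U in rack 1; 4U remain.
Put 36U in rack 2; 6U remain.
Put 35U in rack 3; 7U remain.
Put 32U in rack 4; 10U remain.
Put 30U in rack 5; 12U remain.
Put 26U in rack 6; 16U remain.
Put 22U in rack 7; 20U remain.
Put 22U in rack 8; 20U remain.
Put 21U in rack 9; 21U remain.
Put 19U in rack 7; 1U remain.
Put 16U in rack 6; 0U remain.
Put 13U in rack 8; 7U remain.
Put 6U in rack 2; 0U remain.
Put 5U in rack 3; 2U remain.
Put 3U in rack 1; 1U remain.

9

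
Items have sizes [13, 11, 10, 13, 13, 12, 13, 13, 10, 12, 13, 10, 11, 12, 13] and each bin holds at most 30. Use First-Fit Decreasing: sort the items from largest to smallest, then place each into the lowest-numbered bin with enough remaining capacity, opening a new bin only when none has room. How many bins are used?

7

Sorted descending: 13, 13, 13, 13, 13, 13, 13, 12, 12, 12, 11, 11, 10, 10, 10.
13 → bin 1 (remaining 17)
13 → bin 1 (remaining 4)
13 → bin 2 (remaining 17)
13 → bin 2 (remaining 4)
13 → bin 3 (remaining 17)
13 → bin 3 (remaining 4)
13 → bin 4 (remaining 17)
12 → bin 4 (remaining 5)
12 → bin 5 (remaining 18)
12 → bin 5 (remaining 6)
11 → bin 6 (remaining 19)
11 → bin 6 (remaining 8)
10 → bin 7 (remaining 20)
10 → bin 7 (remaining 10)
10 → bin 7 (remaining 0)
Final bins: [13,13] [13,13] [13,13] [13,12] [12,12] [11,11] [10,10,10].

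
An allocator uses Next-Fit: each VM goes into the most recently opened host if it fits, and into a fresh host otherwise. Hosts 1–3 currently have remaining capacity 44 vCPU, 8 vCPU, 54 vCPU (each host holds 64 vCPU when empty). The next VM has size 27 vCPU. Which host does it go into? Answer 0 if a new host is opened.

3

Next-Fit only looks at host 3, which has 54 vCPU free.
27 vCPU fits there.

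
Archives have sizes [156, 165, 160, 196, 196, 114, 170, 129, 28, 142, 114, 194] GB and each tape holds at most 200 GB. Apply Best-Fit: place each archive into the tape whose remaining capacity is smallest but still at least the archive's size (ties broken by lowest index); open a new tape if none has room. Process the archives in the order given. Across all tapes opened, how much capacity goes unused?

tape 1: place 156 GB, 44 GB left
tape 2: place 165 GB, 35 GB left
tape 3: place 160 GB, 40 GB left
tape 4: place 196 GB, 4 GB left
tape 5: place 196 GB, 4 GB left
tape 6: place 114 GB, 86 GB left
tape 7: place 170 GB, 30 GB left
tape 8: place 129 GB, 71 GB left
tape 7: place 28 GB, 2 GB left
tape 9: place 142 GB, 58 GB left
tape 10: place 114 GB, 86 GB left
tape 11: place 194 GB, 6 GB left
11 tapes × 200 GB = 2200 GB; used 1764 GB; unused 436 GB.

436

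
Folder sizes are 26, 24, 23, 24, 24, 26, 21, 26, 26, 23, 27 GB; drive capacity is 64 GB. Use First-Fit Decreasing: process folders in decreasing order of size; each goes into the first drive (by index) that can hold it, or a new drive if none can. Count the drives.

6

Sorted descending: 27, 26, 26, 26, 26, 24, 24, 24, 23, 23, 21.
27 GB → drive 1 (remaining 37 GB)
26 GB → drive 1 (remaining 11 GB)
26 GB → drive 2 (remaining 38 GB)
26 GB → drive 2 (remaining 12 GB)
26 GB → drive 3 (remaining 38 GB)
24 GB → drive 3 (remaining 14 GB)
24 GB → drive 4 (remaining 40 GB)
24 GB → drive 4 (remaining 16 GB)
23 GB → drive 5 (remaining 41 GB)
23 GB → drive 5 (remaining 18 GB)
21 GB → drive 6 (remaining 43 GB)
Final drives: [27,26] [26,26] [26,24] [24,24] [23,23] [21].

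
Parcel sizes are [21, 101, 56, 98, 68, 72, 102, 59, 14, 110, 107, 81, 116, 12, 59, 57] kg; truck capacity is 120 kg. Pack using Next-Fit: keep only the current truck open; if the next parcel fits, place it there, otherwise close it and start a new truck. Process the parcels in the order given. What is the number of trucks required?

14

truck 1: place 21 kg, 99 kg left
truck 2: place 101 kg, 19 kg left
truck 3: place 56 kg, 64 kg left
truck 4: place 98 kg, 22 kg left
truck 5: place 68 kg, 52 kg left
truck 6: place 72 kg, 48 kg left
truck 7: place 102 kg, 18 kg left
truck 8: place 59 kg, 61 kg left
truck 8: place 14 kg, 47 kg left
truck 9: place 110 kg, 10 kg left
truck 10: place 107 kg, 13 kg left
truck 11: place 81 kg, 39 kg left
truck 12: place 116 kg, 4 kg left
truck 13: place 12 kg, 108 kg left
truck 13: place 59 kg, 49 kg left
truck 14: place 57 kg, 63 kg left
Final trucks: [21] [101] [56] [98] [68] [72] [102] [59,14] [110] [107] [81] [116] [12,59] [57].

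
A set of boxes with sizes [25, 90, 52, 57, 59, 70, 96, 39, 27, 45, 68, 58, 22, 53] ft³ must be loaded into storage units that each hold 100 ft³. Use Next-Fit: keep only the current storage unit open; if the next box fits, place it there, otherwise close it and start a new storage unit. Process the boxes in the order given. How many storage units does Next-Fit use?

Put 25 ft³ in storage unit 1; 75 ft³ remain.
Put 90 ft³ in storage unit 2; 10 ft³ remain.
Put 52 ft³ in storage unit 3; 48 ft³ remain.
Put 57 ft³ in storage unit 4; 43 ft³ remain.
Put 59 ft³ in storage unit 5; 41 ft³ remain.
Put 70 ft³ in storage unit 6; 30 ft³ remain.
Put 96 ft³ in storage unit 7; 4 ft³ remain.
Put 39 ft³ in storage unit 8; 61 ft³ remain.
Put 27 ft³ in storage unit 8; 34 ft³ remain.
Put 45 ft³ in storage unit 9; 55 ft³ remain.
Put 68 ft³ in storage unit 10; 32 ft³ remain.
Put 58 ft³ in storage unit 11; 42 ft³ remain.
Put 22 ft³ in storage unit 11; 20 ft³ remain.
Put 53 ft³ in storage unit 12; 47 ft³ remain.
Final storage units: [25] [90] [52] [57] [59] [70] [96] [39,27] [45] [68] [58,22] [53].

12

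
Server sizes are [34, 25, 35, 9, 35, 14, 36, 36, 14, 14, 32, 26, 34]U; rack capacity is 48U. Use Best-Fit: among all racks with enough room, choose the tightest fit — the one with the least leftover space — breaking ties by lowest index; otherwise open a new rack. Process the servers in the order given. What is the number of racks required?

34U → rack 1 (remaining 14U)
25U → rack 2 (remaining 23U)
35U → rack 3 (remaining 13U)
9U → rack 3 (remaining 4U)
35U → rack 4 (remaining 13U)
14U → rack 1 (remaining 0U)
36U → rack 5 (remaining 12U)
36U → rack 6 (remaining 12U)
14U → rack 2 (remaining 9U)
14U → rack 7 (remaining 34U)
32U → rack 7 (remaining 2U)
26U → rack 8 (remaining 22U)
34U → rack 9 (remaining 14U)

9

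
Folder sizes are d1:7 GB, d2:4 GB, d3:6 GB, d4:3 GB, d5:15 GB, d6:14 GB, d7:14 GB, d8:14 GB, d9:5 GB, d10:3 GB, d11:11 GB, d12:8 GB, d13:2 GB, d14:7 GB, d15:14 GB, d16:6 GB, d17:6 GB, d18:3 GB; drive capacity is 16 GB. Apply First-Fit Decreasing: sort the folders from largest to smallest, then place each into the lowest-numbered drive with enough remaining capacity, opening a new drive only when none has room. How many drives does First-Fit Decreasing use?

Sorted descending: 15, 14, 14, 14, 14, 11, 8, 7, 7, 6, 6, 6, 5, 4, 3, 3, 3, 2.
Put 15 GB in drive 1; 1 GB remain.
Put 14 GB in drive 2; 2 GB remain.
Put 14 GB in drive 3; 2 GB remain.
Put 14 GB in drive 4; 2 GB remain.
Put 14 GB in drive 5; 2 GB remain.
Put 11 GB in drive 6; 5 GB remain.
Put 8 GB in drive 7; 8 GB remain.
Put 7 GB in drive 7; 1 GB remain.
Put 7 GB in drive 8; 9 GB remain.
Put 6 GB in drive 8; 3 GB remain.
Put 6 GB in drive 9; 10 GB remain.
Put 6 GB in drive 9; 4 GB remain.
Put 5 GB in drive 6; 0 GB remain.
Put 4 GB in drive 9; 0 GB remain.
Put 3 GB in drive 8; 0 GB remain.
Put 3 GB in drive 10; 13 GB remain.
Put 3 GB in drive 10; 10 GB remain.
Put 2 GB in drive 2; 0 GB remain.

10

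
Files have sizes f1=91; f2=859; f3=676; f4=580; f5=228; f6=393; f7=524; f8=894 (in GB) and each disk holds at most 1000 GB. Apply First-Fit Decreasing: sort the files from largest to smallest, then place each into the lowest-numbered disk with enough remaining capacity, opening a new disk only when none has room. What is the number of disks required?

Sorted descending: 894, 859, 676, 580, 524, 393, 228, 91.
disk 1: place 894 GB, 106 GB left
disk 2: place 859 GB, 141 GB left
disk 3: place 676 GB, 324 GB left
disk 4: place 580 GB, 420 GB left
disk 5: place 524 GB, 476 GB left
disk 4: place 393 GB, 27 GB left
disk 3: place 228 GB, 96 GB left
disk 1: place 91 GB, 15 GB left
Final disks: [894,91] [859] [676,228] [580,393] [524].

5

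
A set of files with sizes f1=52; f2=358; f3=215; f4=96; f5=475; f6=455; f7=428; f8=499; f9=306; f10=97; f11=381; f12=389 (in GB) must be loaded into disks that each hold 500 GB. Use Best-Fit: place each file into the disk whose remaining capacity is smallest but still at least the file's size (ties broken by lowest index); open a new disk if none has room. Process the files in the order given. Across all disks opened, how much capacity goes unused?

disk 1: place f1 (52 GB), 448 GB left
disk 1: place f2 (358 GB), 90 GB left
disk 2: place f3 (215 GB), 285 GB left
disk 2: place f4 (96 GB), 189 GB left
disk 3: place f5 (475 GB), 25 GB left
disk 4: place f6 (455 GB), 45 GB left
disk 5: place f7 (428 GB), 72 GB left
disk 6: place f8 (499 GB), 1 GB left
disk 7: place f9 (306 GB), 194 GB left
disk 2: place f10 (97 GB), 92 GB left
disk 8: place f11 (381 GB), 119 GB left
disk 9: place f12 (389 GB), 111 GB left
9 disks × 500 GB = 4500 GB; used 3751 GB; unused 749 GB.

749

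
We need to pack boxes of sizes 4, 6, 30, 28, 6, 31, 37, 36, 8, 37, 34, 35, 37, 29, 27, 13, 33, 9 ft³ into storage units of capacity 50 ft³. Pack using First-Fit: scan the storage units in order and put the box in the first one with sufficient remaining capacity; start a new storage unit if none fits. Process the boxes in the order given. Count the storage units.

Put 4 ft³ in storage unit 1; 46 ft³ remain.
Put 6 ft³ in storage unit 1; 40 ft³ remain.
Put 30 ft³ in storage unit 1; 10 ft³ remain.
Put 28 ft³ in storage unit 2; 22 ft³ remain.
Put 6 ft³ in storage unit 1; 4 ft³ remain.
Put 31 ft³ in storage unit 3; 19 ft³ remain.
Put 37 ft³ in storage unit 4; 13 ft³ remain.
Put 36 ft³ in storage unit 5; 14 ft³ remain.
Put 8 ft³ in storage unit 2; 14 ft³ remain.
Put 37 ft³ in storage unit 6; 13 ft³ remain.
Put 34 ft³ in storage unit 7; 16 ft³ remain.
Put 35 ft³ in storage unit 8; 15 ft³ remain.
Put 37 ft³ in storage unit 9; 13 ft³ remain.
Put 29 ft³ in storage unit 10; 21 ft³ remain.
Put 27 ft³ in storage unit 11; 23 ft³ remain.
Put 13 ft³ in storage unit 2; 1 ft³ remain.
Put 33 ft³ in storage unit 12; 17 ft³ remain.
Put 9 ft³ in storage unit 3; 10 ft³ remain.

12 storage units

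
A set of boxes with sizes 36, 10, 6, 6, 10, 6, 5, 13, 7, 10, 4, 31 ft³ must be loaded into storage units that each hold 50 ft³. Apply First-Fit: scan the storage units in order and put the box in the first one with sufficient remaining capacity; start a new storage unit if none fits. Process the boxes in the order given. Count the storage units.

3 storage units

storage unit 1: place 36 ft³, 14 ft³ left
storage unit 1: place 10 ft³, 4 ft³ left
storage unit 2: place 6 ft³, 44 ft³ left
storage unit 2: place 6 ft³, 38 ft³ left
storage unit 2: place 10 ft³, 28 ft³ left
storage unit 2: place 6 ft³, 22 ft³ left
storage unit 2: place 5 ft³, 17 ft³ left
storage unit 2: place 13 ft³, 4 ft³ left
storage unit 3: place 7 ft³, 43 ft³ left
storage unit 3: place 10 ft³, 33 ft³ left
storage unit 1: place 4 ft³, 0 ft³ left
storage unit 3: place 31 ft³, 2 ft³ left
Final storage units: [36,10,4] [6,6,10,6,5,13] [7,10,31].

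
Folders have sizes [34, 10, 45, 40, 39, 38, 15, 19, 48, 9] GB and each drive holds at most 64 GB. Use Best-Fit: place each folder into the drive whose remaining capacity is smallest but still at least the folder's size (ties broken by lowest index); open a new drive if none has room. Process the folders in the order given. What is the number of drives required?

34 GB → drive 1 (remaining 30 GB)
10 GB → drive 1 (remaining 20 GB)
45 GB → drive 2 (remaining 19 GB)
40 GB → drive 3 (remaining 24 GB)
39 GB → drive 4 (remaining 25 GB)
38 GB → drive 5 (remaining 26 GB)
15 GB → drive 2 (remaining 4 GB)
19 GB → drive 1 (remaining 1 GB)
48 GB → drive 6 (remaining 16 GB)
9 GB → drive 6 (remaining 7 GB)
Final drives: [34,10,19] [45,15] [40] [39] [38] [48,9].

6 drives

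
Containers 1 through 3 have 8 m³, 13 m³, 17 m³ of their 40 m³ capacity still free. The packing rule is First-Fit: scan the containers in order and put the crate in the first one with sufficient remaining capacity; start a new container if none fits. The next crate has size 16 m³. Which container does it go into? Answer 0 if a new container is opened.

3

Containers with room: container 3 (17 m³).
The first with room is container 3.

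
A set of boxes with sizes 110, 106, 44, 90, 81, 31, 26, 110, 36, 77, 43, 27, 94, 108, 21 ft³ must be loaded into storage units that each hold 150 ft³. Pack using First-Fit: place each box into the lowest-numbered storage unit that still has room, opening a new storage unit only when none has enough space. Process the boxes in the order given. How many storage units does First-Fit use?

110 ft³ → storage unit 1 (remaining 40 ft³)
106 ft³ → storage unit 2 (remaining 44 ft³)
44 ft³ → storage unit 2 (remaining 0 ft³)
90 ft³ → storage unit 3 (remaining 60 ft³)
81 ft³ → storage unit 4 (remaining 69 ft³)
31 ft³ → storage unit 1 (remaining 9 ft³)
26 ft³ → storage unit 3 (remaining 34 ft³)
110 ft³ → storage unit 5 (remaining 40 ft³)
36 ft³ → storage unit 4 (remaining 33 ft³)
77 ft³ → storage unit 6 (remaining 73 ft³)
43 ft³ → storage unit 6 (remaining 30 ft³)
27 ft³ → storage unit 3 (remaining 7 ft³)
94 ft³ → storage unit 7 (remaining 56 ft³)
108 ft³ → storage unit 8 (remaining 42 ft³)
21 ft³ → storage unit 4 (remaining 12 ft³)
Final storage units: [110,31] [106,44] [90,26,27] [81,36,21] [110] [77,43] [94] [108].

8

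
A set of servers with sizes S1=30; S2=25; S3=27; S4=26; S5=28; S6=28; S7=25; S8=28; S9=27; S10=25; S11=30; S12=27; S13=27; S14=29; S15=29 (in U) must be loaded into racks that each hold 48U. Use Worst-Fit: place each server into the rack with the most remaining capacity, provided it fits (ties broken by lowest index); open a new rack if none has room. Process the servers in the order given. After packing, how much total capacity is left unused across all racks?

rack 1: place S1 (30U), 18U left
rack 2: place S2 (25U), 23U left
rack 3: place S3 (27U), 21U left
rack 4: place S4 (26U), 22U left
rack 5: place S5 (28U), 20U left
rack 6: place S6 (28U), 20U left
rack 7: place S7 (25U), 23U left
rack 8: place S8 (28U), 20U left
rack 9: place S9 (27U), 21U left
rack 10: place S10 (25U), 23U left
rack 11: place S11 (30U), 18U left
rack 12: place S12 (27U), 21U left
rack 13: place S13 (27U), 21U left
rack 14: place S14 (29U), 19U left
rack 15: place S15 (29U), 19U left
15 racks × 48U = 720U; used 411U; unused 309U.

309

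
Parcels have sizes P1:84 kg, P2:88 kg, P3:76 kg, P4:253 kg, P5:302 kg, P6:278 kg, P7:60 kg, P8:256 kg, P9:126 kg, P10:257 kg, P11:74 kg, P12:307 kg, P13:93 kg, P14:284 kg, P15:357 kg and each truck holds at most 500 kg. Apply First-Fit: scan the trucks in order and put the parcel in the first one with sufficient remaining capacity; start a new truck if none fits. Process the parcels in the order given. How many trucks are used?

9

P1 (84 kg) → truck 1 (remaining 416 kg)
P2 (88 kg) → truck 1 (remaining 328 kg)
P3 (76 kg) → truck 1 (remaining 252 kg)
P4 (253 kg) → truck 2 (remaining 247 kg)
P5 (302 kg) → truck 3 (remaining 198 kg)
P6 (278 kg) → truck 4 (remaining 222 kg)
P7 (60 kg) → truck 1 (remaining 192 kg)
P8 (256 kg) → truck 5 (remaining 244 kg)
P9 (126 kg) → truck 1 (remaining 66 kg)
P10 (257 kg) → truck 6 (remaining 243 kg)
P11 (74 kg) → truck 2 (remaining 173 kg)
P12 (307 kg) → truck 7 (remaining 193 kg)
P13 (93 kg) → truck 2 (remaining 80 kg)
P14 (284 kg) → truck 8 (remaining 216 kg)
P15 (357 kg) → truck 9 (remaining 143 kg)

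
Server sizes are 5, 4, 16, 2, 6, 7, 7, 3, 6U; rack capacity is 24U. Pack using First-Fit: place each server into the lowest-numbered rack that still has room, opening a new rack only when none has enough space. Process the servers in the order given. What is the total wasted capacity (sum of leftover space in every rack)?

16

5U → rack 1 (remaining 19U)
4U → rack 1 (remaining 15U)
16U → rack 2 (remaining 8U)
2U → rack 1 (remaining 13U)
6U → rack 1 (remaining 7U)
7U → rack 1 (remaining 0U)
7U → rack 2 (remaining 1U)
3U → rack 3 (remaining 21U)
6U → rack 3 (remaining 15U)
3 racks × 24U = 72U; used 56U; unused 16U.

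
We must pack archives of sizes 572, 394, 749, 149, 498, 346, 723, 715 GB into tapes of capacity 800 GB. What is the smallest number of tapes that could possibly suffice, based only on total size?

Total size = 572 + 394 + 749 + 149 + 498 + 346 + 723 + 715 = 4146 GB.
⌈4146 / 800⌉ = 6.

6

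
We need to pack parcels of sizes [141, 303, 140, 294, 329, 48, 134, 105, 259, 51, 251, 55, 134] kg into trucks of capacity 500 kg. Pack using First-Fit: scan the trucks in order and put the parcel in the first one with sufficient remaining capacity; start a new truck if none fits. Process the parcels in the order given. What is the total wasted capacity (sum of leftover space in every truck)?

141 kg → truck 1 (remaining 359 kg)
303 kg → truck 1 (remaining 56 kg)
140 kg → truck 2 (remaining 360 kg)
294 kg → truck 2 (remaining 66 kg)
329 kg → truck 3 (remaining 171 kg)
48 kg → truck 1 (remaining 8 kg)
134 kg → truck 3 (remaining 37 kg)
105 kg → truck 4 (remaining 395 kg)
259 kg → truck 4 (remaining 136 kg)
51 kg → truck 2 (remaining 15 kg)
251 kg → truck 5 (remaining 249 kg)
55 kg → truck 4 (remaining 81 kg)
134 kg → truck 5 (remaining 115 kg)
5 trucks × 500 kg = 2500 kg; used 2244 kg; unused 256 kg.

256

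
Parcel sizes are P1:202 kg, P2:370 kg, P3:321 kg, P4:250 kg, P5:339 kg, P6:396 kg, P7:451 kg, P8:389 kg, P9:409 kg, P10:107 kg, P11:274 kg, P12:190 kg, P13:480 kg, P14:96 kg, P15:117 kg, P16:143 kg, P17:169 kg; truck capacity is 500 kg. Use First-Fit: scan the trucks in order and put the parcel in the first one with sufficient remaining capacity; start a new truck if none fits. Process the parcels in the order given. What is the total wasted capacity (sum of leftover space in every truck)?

P1 (202 kg) → truck 1 (remaining 298 kg)
P2 (370 kg) → truck 2 (remaining 130 kg)
P3 (321 kg) → truck 3 (remaining 179 kg)
P4 (250 kg) → truck 1 (remaining 48 kg)
P5 (339 kg) → truck 4 (remaining 161 kg)
P6 (396 kg) → truck 5 (remaining 104 kg)
P7 (451 kg) → truck 6 (remaining 49 kg)
P8 (389 kg) → truck 7 (remaining 111 kg)
P9 (409 kg) → truck 8 (remaining 91 kg)
P10 (107 kg) → truck 2 (remaining 23 kg)
P11 (274 kg) → truck 9 (remaining 226 kg)
P12 (190 kg) → truck 9 (remaining 36 kg)
P13 (480 kg) → truck 10 (remaining 20 kg)
P14 (96 kg) → truck 3 (remaining 83 kg)
P15 (117 kg) → truck 4 (remaining 44 kg)
P16 (143 kg) → truck 11 (remaining 357 kg)
P17 (169 kg) → truck 11 (remaining 188 kg)
11 trucks × 500 kg = 5500 kg; used 4703 kg; unused 797 kg.

797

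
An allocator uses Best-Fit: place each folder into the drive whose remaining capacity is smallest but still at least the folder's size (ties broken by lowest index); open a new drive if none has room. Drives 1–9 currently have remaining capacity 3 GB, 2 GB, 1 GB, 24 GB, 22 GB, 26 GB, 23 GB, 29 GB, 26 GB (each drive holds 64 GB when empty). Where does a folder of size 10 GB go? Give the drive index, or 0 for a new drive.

Drives with room: drive 4 (24 GB), drive 5 (22 GB), drive 6 (26 GB), drive 7 (23 GB), drive 8 (29 GB), drive 9 (26 GB).
Tightest fit is drive 5 with 22 GB free.

5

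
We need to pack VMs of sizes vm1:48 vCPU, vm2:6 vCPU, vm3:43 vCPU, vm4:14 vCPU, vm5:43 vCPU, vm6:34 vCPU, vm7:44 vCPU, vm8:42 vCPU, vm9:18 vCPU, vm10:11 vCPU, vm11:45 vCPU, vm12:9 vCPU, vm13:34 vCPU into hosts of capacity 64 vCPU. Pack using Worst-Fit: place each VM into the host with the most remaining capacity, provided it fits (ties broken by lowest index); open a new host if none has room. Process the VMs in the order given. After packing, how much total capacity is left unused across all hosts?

121

Put vm1 (48 vCPU) in host 1; 16 vCPU remain.
Put vm2 (6 vCPU) in host 1; 10 vCPU remain.
Put vm3 (43 vCPU) in host 2; 21 vCPU remain.
Put vm4 (14 vCPU) in host 2; 7 vCPU remain.
Put vm5 (43 vCPU) in host 3; 21 vCPU remain.
Put vm6 (34 vCPU) in host 4; 30 vCPU remain.
Put vm7 (44 vCPU) in host 5; 20 vCPU remain.
Put vm8 (42 vCPU) in host 6; 22 vCPU remain.
Put vm9 (18 vCPU) in host 4; 12 vCPU remain.
Put vm10 (11 vCPU) in host 6; 11 vCPU remain.
Put vm11 (45 vCPU) in host 7; 19 vCPU remain.
Put vm12 (9 vCPU) in host 3; 12 vCPU remain.
Put vm13 (34 vCPU) in host 8; 30 vCPU remain.
8 hosts × 64 vCPU = 512 vCPU; used 391 vCPU; unused 121 vCPU.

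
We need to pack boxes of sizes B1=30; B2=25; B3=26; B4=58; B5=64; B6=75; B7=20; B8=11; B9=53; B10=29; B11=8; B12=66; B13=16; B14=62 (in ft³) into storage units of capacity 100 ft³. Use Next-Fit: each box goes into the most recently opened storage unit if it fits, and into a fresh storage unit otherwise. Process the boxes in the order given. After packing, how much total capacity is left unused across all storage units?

157

B1 (30 ft³) → storage unit 1 (remaining 70 ft³)
B2 (25 ft³) → storage unit 1 (remaining 45 ft³)
B3 (26 ft³) → storage unit 1 (remaining 19 ft³)
B4 (58 ft³) → storage unit 2 (remaining 42 ft³)
B5 (64 ft³) → storage unit 3 (remaining 36 ft³)
B6 (75 ft³) → storage unit 4 (remaining 25 ft³)
B7 (20 ft³) → storage unit 4 (remaining 5 ft³)
B8 (11 ft³) → storage unit 5 (remaining 89 ft³)
B9 (53 ft³) → storage unit 5 (remaining 36 ft³)
B10 (29 ft³) → storage unit 5 (remaining 7 ft³)
B11 (8 ft³) → storage unit 6 (remaining 92 ft³)
B12 (66 ft³) → storage unit 6 (remaining 26 ft³)
B13 (16 ft³) → storage unit 6 (remaining 10 ft³)
B14 (62 ft³) → storage unit 7 (remaining 38 ft³)
7 storage units × 100 ft³ = 700 ft³; used 543 ft³; unused 157 ft³.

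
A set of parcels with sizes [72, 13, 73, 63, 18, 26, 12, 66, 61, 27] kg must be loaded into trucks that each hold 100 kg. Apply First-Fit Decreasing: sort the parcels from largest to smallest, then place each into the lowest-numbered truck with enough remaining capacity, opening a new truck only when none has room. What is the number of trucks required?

Sorted descending: 73, 72, 66, 63, 61, 27, 26, 18, 13, 12.
Put 73 kg in truck 1; 27 kg remain.
Put 72 kg in truck 2; 28 kg remain.
Put 66 kg in truck 3; 34 kg remain.
Put 63 kg in truck 4; 37 kg remain.
Put 61 kg in truck 5; 39 kg remain.
Put 27 kg in truck 1; 0 kg remain.
Put 26 kg in truck 2; 2 kg remain.
Put 18 kg in truck 3; 16 kg remain.
Put 13 kg in truck 3; 3 kg remain.
Put 12 kg in truck 4; 25 kg remain.

5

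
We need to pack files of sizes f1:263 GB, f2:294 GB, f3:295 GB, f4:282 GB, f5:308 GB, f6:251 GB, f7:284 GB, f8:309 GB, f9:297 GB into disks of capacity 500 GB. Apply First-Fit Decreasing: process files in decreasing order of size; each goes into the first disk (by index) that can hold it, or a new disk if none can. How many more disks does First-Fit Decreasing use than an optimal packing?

First-Fit Decreasing: [309] [308] [297] [295] [294] [284] [282] [263] [251] → 9 disks.
9 files exceed 250 GB (half the capacity), and no two of those can share a disk, so at least 9 disks are needed.
So 9 is already optimal.

0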